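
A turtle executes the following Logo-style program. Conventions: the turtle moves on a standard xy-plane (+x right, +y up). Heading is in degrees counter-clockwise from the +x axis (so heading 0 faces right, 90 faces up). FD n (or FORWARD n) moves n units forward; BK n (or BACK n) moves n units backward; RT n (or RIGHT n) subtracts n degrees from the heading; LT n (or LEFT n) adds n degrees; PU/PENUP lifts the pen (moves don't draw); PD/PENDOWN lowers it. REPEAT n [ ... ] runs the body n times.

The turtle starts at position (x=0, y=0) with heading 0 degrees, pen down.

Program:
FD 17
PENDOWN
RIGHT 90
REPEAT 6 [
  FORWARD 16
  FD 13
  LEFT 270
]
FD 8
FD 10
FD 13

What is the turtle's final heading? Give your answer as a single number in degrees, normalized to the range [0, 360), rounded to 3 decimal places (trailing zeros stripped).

Executing turtle program step by step:
Start: pos=(0,0), heading=0, pen down
FD 17: (0,0) -> (17,0) [heading=0, draw]
PD: pen down
RT 90: heading 0 -> 270
REPEAT 6 [
  -- iteration 1/6 --
  FD 16: (17,0) -> (17,-16) [heading=270, draw]
  FD 13: (17,-16) -> (17,-29) [heading=270, draw]
  LT 270: heading 270 -> 180
  -- iteration 2/6 --
  FD 16: (17,-29) -> (1,-29) [heading=180, draw]
  FD 13: (1,-29) -> (-12,-29) [heading=180, draw]
  LT 270: heading 180 -> 90
  -- iteration 3/6 --
  FD 16: (-12,-29) -> (-12,-13) [heading=90, draw]
  FD 13: (-12,-13) -> (-12,0) [heading=90, draw]
  LT 270: heading 90 -> 0
  -- iteration 4/6 --
  FD 16: (-12,0) -> (4,0) [heading=0, draw]
  FD 13: (4,0) -> (17,0) [heading=0, draw]
  LT 270: heading 0 -> 270
  -- iteration 5/6 --
  FD 16: (17,0) -> (17,-16) [heading=270, draw]
  FD 13: (17,-16) -> (17,-29) [heading=270, draw]
  LT 270: heading 270 -> 180
  -- iteration 6/6 --
  FD 16: (17,-29) -> (1,-29) [heading=180, draw]
  FD 13: (1,-29) -> (-12,-29) [heading=180, draw]
  LT 270: heading 180 -> 90
]
FD 8: (-12,-29) -> (-12,-21) [heading=90, draw]
FD 10: (-12,-21) -> (-12,-11) [heading=90, draw]
FD 13: (-12,-11) -> (-12,2) [heading=90, draw]
Final: pos=(-12,2), heading=90, 16 segment(s) drawn

Answer: 90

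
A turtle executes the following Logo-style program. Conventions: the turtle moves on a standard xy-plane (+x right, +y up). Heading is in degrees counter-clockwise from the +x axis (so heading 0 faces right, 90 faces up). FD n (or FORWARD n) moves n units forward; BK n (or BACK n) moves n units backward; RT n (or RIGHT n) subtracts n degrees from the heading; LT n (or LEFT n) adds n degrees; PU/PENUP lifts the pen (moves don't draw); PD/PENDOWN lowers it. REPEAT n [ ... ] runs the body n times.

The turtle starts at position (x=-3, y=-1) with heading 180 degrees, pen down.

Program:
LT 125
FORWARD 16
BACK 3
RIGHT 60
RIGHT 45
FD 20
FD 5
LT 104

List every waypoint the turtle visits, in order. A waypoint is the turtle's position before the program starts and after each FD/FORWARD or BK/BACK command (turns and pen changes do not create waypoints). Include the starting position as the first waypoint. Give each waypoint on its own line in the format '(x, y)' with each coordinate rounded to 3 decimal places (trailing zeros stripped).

Executing turtle program step by step:
Start: pos=(-3,-1), heading=180, pen down
LT 125: heading 180 -> 305
FD 16: (-3,-1) -> (6.177,-14.106) [heading=305, draw]
BK 3: (6.177,-14.106) -> (4.456,-11.649) [heading=305, draw]
RT 60: heading 305 -> 245
RT 45: heading 245 -> 200
FD 20: (4.456,-11.649) -> (-14.337,-18.489) [heading=200, draw]
FD 5: (-14.337,-18.489) -> (-19.036,-20.199) [heading=200, draw]
LT 104: heading 200 -> 304
Final: pos=(-19.036,-20.199), heading=304, 4 segment(s) drawn
Waypoints (5 total):
(-3, -1)
(6.177, -14.106)
(4.456, -11.649)
(-14.337, -18.489)
(-19.036, -20.199)

Answer: (-3, -1)
(6.177, -14.106)
(4.456, -11.649)
(-14.337, -18.489)
(-19.036, -20.199)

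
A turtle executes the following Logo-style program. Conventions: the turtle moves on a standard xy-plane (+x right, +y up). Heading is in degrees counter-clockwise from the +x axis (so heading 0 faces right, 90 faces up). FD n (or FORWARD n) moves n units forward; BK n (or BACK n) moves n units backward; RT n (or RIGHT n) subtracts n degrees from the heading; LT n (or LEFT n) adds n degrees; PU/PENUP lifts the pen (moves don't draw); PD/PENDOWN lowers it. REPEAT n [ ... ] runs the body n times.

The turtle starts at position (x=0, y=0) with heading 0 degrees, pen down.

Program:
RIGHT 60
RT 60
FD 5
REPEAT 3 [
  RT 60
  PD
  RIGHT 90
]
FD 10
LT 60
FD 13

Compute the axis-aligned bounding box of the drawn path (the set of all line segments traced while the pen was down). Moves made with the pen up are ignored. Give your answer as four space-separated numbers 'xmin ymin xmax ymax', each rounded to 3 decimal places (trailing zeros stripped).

Answer: -22.419 -5.83 0 0.67

Derivation:
Executing turtle program step by step:
Start: pos=(0,0), heading=0, pen down
RT 60: heading 0 -> 300
RT 60: heading 300 -> 240
FD 5: (0,0) -> (-2.5,-4.33) [heading=240, draw]
REPEAT 3 [
  -- iteration 1/3 --
  RT 60: heading 240 -> 180
  PD: pen down
  RT 90: heading 180 -> 90
  -- iteration 2/3 --
  RT 60: heading 90 -> 30
  PD: pen down
  RT 90: heading 30 -> 300
  -- iteration 3/3 --
  RT 60: heading 300 -> 240
  PD: pen down
  RT 90: heading 240 -> 150
]
FD 10: (-2.5,-4.33) -> (-11.16,0.67) [heading=150, draw]
LT 60: heading 150 -> 210
FD 13: (-11.16,0.67) -> (-22.419,-5.83) [heading=210, draw]
Final: pos=(-22.419,-5.83), heading=210, 3 segment(s) drawn

Segment endpoints: x in {-22.419, -11.16, -2.5, 0}, y in {-5.83, -4.33, 0, 0.67}
xmin=-22.419, ymin=-5.83, xmax=0, ymax=0.67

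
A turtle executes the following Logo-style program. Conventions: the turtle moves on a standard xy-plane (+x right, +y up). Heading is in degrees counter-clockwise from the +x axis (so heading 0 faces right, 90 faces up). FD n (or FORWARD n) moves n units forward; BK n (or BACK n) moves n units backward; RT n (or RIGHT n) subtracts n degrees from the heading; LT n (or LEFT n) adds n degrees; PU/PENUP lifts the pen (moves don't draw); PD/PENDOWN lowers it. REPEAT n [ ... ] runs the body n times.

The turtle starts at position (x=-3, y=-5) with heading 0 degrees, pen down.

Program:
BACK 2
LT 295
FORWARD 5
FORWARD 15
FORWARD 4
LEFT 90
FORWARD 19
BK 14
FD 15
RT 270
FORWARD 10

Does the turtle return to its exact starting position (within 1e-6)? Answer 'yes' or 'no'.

Executing turtle program step by step:
Start: pos=(-3,-5), heading=0, pen down
BK 2: (-3,-5) -> (-5,-5) [heading=0, draw]
LT 295: heading 0 -> 295
FD 5: (-5,-5) -> (-2.887,-9.532) [heading=295, draw]
FD 15: (-2.887,-9.532) -> (3.452,-23.126) [heading=295, draw]
FD 4: (3.452,-23.126) -> (5.143,-26.751) [heading=295, draw]
LT 90: heading 295 -> 25
FD 19: (5.143,-26.751) -> (22.363,-18.722) [heading=25, draw]
BK 14: (22.363,-18.722) -> (9.674,-24.638) [heading=25, draw]
FD 15: (9.674,-24.638) -> (23.269,-18.299) [heading=25, draw]
RT 270: heading 25 -> 115
FD 10: (23.269,-18.299) -> (19.043,-9.236) [heading=115, draw]
Final: pos=(19.043,-9.236), heading=115, 8 segment(s) drawn

Start position: (-3, -5)
Final position: (19.043, -9.236)
Distance = 22.446; >= 1e-6 -> NOT closed

Answer: no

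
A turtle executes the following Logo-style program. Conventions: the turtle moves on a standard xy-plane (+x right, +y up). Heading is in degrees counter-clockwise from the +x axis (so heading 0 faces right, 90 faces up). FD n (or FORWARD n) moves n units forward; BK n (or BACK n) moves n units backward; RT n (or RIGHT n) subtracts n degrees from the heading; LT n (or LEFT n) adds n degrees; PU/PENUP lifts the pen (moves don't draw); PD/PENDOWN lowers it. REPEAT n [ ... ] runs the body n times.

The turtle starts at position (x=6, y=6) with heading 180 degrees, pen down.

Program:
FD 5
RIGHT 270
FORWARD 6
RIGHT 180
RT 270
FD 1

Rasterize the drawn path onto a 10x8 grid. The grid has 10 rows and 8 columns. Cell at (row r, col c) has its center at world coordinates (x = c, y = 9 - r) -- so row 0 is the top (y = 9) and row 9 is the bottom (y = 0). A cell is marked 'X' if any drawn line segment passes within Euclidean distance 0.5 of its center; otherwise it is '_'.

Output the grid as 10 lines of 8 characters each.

Answer: ________
________
________
_XXXXXX_
_X______
_X______
_X______
_X______
_X______
XX______

Derivation:
Segment 0: (6,6) -> (1,6)
Segment 1: (1,6) -> (1,0)
Segment 2: (1,0) -> (0,0)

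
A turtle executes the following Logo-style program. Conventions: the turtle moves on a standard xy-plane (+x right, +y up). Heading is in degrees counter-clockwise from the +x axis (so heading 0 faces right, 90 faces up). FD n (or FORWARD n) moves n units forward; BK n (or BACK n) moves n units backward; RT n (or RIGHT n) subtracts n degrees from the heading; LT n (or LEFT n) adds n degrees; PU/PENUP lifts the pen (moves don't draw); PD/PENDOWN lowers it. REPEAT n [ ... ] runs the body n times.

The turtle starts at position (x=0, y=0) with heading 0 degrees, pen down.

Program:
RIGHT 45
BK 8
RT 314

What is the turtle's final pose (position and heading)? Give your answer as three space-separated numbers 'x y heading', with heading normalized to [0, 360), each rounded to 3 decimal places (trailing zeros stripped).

Executing turtle program step by step:
Start: pos=(0,0), heading=0, pen down
RT 45: heading 0 -> 315
BK 8: (0,0) -> (-5.657,5.657) [heading=315, draw]
RT 314: heading 315 -> 1
Final: pos=(-5.657,5.657), heading=1, 1 segment(s) drawn

Answer: -5.657 5.657 1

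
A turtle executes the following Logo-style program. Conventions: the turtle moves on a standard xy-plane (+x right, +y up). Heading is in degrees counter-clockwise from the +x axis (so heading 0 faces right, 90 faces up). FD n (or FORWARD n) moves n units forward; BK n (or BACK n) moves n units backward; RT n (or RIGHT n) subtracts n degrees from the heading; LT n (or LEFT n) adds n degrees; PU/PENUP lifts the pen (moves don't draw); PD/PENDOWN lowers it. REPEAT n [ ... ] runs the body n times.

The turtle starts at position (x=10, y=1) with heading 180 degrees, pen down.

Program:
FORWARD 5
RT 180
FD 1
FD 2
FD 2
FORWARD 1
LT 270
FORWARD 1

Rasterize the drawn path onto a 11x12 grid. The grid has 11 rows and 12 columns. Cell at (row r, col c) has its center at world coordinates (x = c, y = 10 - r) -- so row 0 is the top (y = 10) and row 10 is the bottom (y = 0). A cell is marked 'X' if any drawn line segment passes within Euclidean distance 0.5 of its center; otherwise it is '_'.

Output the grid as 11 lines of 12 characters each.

Answer: ____________
____________
____________
____________
____________
____________
____________
____________
____________
_____XXXXXXX
___________X

Derivation:
Segment 0: (10,1) -> (5,1)
Segment 1: (5,1) -> (6,1)
Segment 2: (6,1) -> (8,1)
Segment 3: (8,1) -> (10,1)
Segment 4: (10,1) -> (11,1)
Segment 5: (11,1) -> (11,0)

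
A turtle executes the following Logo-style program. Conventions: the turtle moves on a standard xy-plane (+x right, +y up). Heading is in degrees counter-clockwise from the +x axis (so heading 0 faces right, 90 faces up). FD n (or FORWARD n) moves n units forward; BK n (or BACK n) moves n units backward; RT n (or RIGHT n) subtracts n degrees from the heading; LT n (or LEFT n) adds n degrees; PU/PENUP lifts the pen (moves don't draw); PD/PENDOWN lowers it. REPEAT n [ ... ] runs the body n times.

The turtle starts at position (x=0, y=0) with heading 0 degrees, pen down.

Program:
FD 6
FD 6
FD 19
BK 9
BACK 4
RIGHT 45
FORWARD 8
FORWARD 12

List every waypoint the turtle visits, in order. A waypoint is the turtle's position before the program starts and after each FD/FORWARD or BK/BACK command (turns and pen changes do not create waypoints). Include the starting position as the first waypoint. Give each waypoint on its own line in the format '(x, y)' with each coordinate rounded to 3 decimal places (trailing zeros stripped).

Executing turtle program step by step:
Start: pos=(0,0), heading=0, pen down
FD 6: (0,0) -> (6,0) [heading=0, draw]
FD 6: (6,0) -> (12,0) [heading=0, draw]
FD 19: (12,0) -> (31,0) [heading=0, draw]
BK 9: (31,0) -> (22,0) [heading=0, draw]
BK 4: (22,0) -> (18,0) [heading=0, draw]
RT 45: heading 0 -> 315
FD 8: (18,0) -> (23.657,-5.657) [heading=315, draw]
FD 12: (23.657,-5.657) -> (32.142,-14.142) [heading=315, draw]
Final: pos=(32.142,-14.142), heading=315, 7 segment(s) drawn
Waypoints (8 total):
(0, 0)
(6, 0)
(12, 0)
(31, 0)
(22, 0)
(18, 0)
(23.657, -5.657)
(32.142, -14.142)

Answer: (0, 0)
(6, 0)
(12, 0)
(31, 0)
(22, 0)
(18, 0)
(23.657, -5.657)
(32.142, -14.142)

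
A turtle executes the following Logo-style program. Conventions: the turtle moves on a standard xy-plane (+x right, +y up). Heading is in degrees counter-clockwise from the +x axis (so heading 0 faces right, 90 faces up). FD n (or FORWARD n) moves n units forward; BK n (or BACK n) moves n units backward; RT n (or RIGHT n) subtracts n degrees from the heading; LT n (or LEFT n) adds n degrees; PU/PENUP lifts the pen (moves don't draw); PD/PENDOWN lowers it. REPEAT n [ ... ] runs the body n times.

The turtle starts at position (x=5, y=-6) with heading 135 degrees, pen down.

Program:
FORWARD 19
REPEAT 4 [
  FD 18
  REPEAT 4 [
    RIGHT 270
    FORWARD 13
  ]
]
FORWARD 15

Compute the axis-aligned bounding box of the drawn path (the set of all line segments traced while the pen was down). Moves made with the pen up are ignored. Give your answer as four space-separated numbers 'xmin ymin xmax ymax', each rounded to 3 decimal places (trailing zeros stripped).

Executing turtle program step by step:
Start: pos=(5,-6), heading=135, pen down
FD 19: (5,-6) -> (-8.435,7.435) [heading=135, draw]
REPEAT 4 [
  -- iteration 1/4 --
  FD 18: (-8.435,7.435) -> (-21.163,20.163) [heading=135, draw]
  REPEAT 4 [
    -- iteration 1/4 --
    RT 270: heading 135 -> 225
    FD 13: (-21.163,20.163) -> (-30.355,10.971) [heading=225, draw]
    -- iteration 2/4 --
    RT 270: heading 225 -> 315
    FD 13: (-30.355,10.971) -> (-21.163,1.778) [heading=315, draw]
    -- iteration 3/4 --
    RT 270: heading 315 -> 45
    FD 13: (-21.163,1.778) -> (-11.971,10.971) [heading=45, draw]
    -- iteration 4/4 --
    RT 270: heading 45 -> 135
    FD 13: (-11.971,10.971) -> (-21.163,20.163) [heading=135, draw]
  ]
  -- iteration 2/4 --
  FD 18: (-21.163,20.163) -> (-33.891,32.891) [heading=135, draw]
  REPEAT 4 [
    -- iteration 1/4 --
    RT 270: heading 135 -> 225
    FD 13: (-33.891,32.891) -> (-43.083,23.698) [heading=225, draw]
    -- iteration 2/4 --
    RT 270: heading 225 -> 315
    FD 13: (-43.083,23.698) -> (-33.891,14.506) [heading=315, draw]
    -- iteration 3/4 --
    RT 270: heading 315 -> 45
    FD 13: (-33.891,14.506) -> (-24.698,23.698) [heading=45, draw]
    -- iteration 4/4 --
    RT 270: heading 45 -> 135
    FD 13: (-24.698,23.698) -> (-33.891,32.891) [heading=135, draw]
  ]
  -- iteration 3/4 --
  FD 18: (-33.891,32.891) -> (-46.619,45.619) [heading=135, draw]
  REPEAT 4 [
    -- iteration 1/4 --
    RT 270: heading 135 -> 225
    FD 13: (-46.619,45.619) -> (-55.811,36.426) [heading=225, draw]
    -- iteration 2/4 --
    RT 270: heading 225 -> 315
    FD 13: (-55.811,36.426) -> (-46.619,27.234) [heading=315, draw]
    -- iteration 3/4 --
    RT 270: heading 315 -> 45
    FD 13: (-46.619,27.234) -> (-37.426,36.426) [heading=45, draw]
    -- iteration 4/4 --
    RT 270: heading 45 -> 135
    FD 13: (-37.426,36.426) -> (-46.619,45.619) [heading=135, draw]
  ]
  -- iteration 4/4 --
  FD 18: (-46.619,45.619) -> (-59.347,58.347) [heading=135, draw]
  REPEAT 4 [
    -- iteration 1/4 --
    RT 270: heading 135 -> 225
    FD 13: (-59.347,58.347) -> (-68.539,49.154) [heading=225, draw]
    -- iteration 2/4 --
    RT 270: heading 225 -> 315
    FD 13: (-68.539,49.154) -> (-59.347,39.962) [heading=315, draw]
    -- iteration 3/4 --
    RT 270: heading 315 -> 45
    FD 13: (-59.347,39.962) -> (-50.154,49.154) [heading=45, draw]
    -- iteration 4/4 --
    RT 270: heading 45 -> 135
    FD 13: (-50.154,49.154) -> (-59.347,58.347) [heading=135, draw]
  ]
]
FD 15: (-59.347,58.347) -> (-69.953,68.953) [heading=135, draw]
Final: pos=(-69.953,68.953), heading=135, 22 segment(s) drawn

Segment endpoints: x in {-69.953, -68.539, -59.347, -59.347, -59.347, -55.811, -50.154, -46.619, -46.619, -43.083, -37.426, -33.891, -33.891, -33.891, -30.355, -24.698, -21.163, -21.163, -11.971, -8.435, 5}, y in {-6, 1.778, 7.435, 10.971, 10.971, 14.506, 20.163, 20.163, 23.698, 23.698, 27.234, 32.891, 36.426, 36.426, 39.962, 45.619, 45.619, 49.154, 49.154, 58.347, 58.347, 68.953}
xmin=-69.953, ymin=-6, xmax=5, ymax=68.953

Answer: -69.953 -6 5 68.953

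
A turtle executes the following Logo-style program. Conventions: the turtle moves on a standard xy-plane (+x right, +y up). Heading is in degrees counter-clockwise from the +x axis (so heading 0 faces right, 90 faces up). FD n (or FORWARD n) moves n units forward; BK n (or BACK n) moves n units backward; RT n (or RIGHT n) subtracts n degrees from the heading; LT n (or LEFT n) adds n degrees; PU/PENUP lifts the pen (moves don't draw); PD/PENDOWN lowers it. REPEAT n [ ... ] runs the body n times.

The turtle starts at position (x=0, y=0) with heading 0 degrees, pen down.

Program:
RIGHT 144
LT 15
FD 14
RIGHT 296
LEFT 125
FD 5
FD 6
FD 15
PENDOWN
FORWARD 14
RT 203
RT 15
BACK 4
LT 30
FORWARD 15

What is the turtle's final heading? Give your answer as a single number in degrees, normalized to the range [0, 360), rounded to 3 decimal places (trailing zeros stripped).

Executing turtle program step by step:
Start: pos=(0,0), heading=0, pen down
RT 144: heading 0 -> 216
LT 15: heading 216 -> 231
FD 14: (0,0) -> (-8.81,-10.88) [heading=231, draw]
RT 296: heading 231 -> 295
LT 125: heading 295 -> 60
FD 5: (-8.81,-10.88) -> (-6.31,-6.55) [heading=60, draw]
FD 6: (-6.31,-6.55) -> (-3.31,-1.354) [heading=60, draw]
FD 15: (-3.31,-1.354) -> (4.19,11.637) [heading=60, draw]
PD: pen down
FD 14: (4.19,11.637) -> (11.19,23.761) [heading=60, draw]
RT 203: heading 60 -> 217
RT 15: heading 217 -> 202
BK 4: (11.19,23.761) -> (14.898,25.259) [heading=202, draw]
LT 30: heading 202 -> 232
FD 15: (14.898,25.259) -> (5.663,13.439) [heading=232, draw]
Final: pos=(5.663,13.439), heading=232, 7 segment(s) drawn

Answer: 232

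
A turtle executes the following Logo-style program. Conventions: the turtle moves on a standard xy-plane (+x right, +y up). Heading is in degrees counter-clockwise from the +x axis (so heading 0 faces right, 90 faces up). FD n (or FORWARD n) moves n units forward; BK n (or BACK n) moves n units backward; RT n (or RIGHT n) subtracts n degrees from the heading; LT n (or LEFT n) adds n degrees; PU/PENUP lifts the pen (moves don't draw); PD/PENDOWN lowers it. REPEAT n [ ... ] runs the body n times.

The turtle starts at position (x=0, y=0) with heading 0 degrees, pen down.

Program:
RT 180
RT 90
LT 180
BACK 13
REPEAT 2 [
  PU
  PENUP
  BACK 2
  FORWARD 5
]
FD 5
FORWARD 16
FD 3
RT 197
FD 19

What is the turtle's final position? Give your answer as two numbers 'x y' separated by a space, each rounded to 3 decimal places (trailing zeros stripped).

Answer: 5.555 1.17

Derivation:
Executing turtle program step by step:
Start: pos=(0,0), heading=0, pen down
RT 180: heading 0 -> 180
RT 90: heading 180 -> 90
LT 180: heading 90 -> 270
BK 13: (0,0) -> (0,13) [heading=270, draw]
REPEAT 2 [
  -- iteration 1/2 --
  PU: pen up
  PU: pen up
  BK 2: (0,13) -> (0,15) [heading=270, move]
  FD 5: (0,15) -> (0,10) [heading=270, move]
  -- iteration 2/2 --
  PU: pen up
  PU: pen up
  BK 2: (0,10) -> (0,12) [heading=270, move]
  FD 5: (0,12) -> (0,7) [heading=270, move]
]
FD 5: (0,7) -> (0,2) [heading=270, move]
FD 16: (0,2) -> (0,-14) [heading=270, move]
FD 3: (0,-14) -> (0,-17) [heading=270, move]
RT 197: heading 270 -> 73
FD 19: (0,-17) -> (5.555,1.17) [heading=73, move]
Final: pos=(5.555,1.17), heading=73, 1 segment(s) drawn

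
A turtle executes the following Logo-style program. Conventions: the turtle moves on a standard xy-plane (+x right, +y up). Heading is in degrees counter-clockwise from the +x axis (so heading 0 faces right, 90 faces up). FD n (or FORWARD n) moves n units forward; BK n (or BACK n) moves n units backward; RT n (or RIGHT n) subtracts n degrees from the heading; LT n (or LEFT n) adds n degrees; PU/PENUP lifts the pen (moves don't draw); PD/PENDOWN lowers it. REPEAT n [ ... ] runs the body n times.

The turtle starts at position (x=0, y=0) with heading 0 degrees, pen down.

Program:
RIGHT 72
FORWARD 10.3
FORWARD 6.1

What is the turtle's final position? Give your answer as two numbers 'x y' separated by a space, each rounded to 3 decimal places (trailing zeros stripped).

Answer: 5.068 -15.597

Derivation:
Executing turtle program step by step:
Start: pos=(0,0), heading=0, pen down
RT 72: heading 0 -> 288
FD 10.3: (0,0) -> (3.183,-9.796) [heading=288, draw]
FD 6.1: (3.183,-9.796) -> (5.068,-15.597) [heading=288, draw]
Final: pos=(5.068,-15.597), heading=288, 2 segment(s) drawn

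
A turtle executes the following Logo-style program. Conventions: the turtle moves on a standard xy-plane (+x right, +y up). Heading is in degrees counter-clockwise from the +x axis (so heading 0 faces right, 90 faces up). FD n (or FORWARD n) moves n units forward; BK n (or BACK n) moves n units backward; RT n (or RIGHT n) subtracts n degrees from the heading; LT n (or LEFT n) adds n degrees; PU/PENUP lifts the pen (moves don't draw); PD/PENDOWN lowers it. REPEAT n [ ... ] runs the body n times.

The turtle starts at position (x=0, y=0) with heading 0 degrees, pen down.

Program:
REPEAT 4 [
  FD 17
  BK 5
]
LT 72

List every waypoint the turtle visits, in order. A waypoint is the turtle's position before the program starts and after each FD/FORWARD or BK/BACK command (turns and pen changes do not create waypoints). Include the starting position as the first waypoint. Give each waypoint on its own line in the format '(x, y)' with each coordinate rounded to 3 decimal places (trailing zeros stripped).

Answer: (0, 0)
(17, 0)
(12, 0)
(29, 0)
(24, 0)
(41, 0)
(36, 0)
(53, 0)
(48, 0)

Derivation:
Executing turtle program step by step:
Start: pos=(0,0), heading=0, pen down
REPEAT 4 [
  -- iteration 1/4 --
  FD 17: (0,0) -> (17,0) [heading=0, draw]
  BK 5: (17,0) -> (12,0) [heading=0, draw]
  -- iteration 2/4 --
  FD 17: (12,0) -> (29,0) [heading=0, draw]
  BK 5: (29,0) -> (24,0) [heading=0, draw]
  -- iteration 3/4 --
  FD 17: (24,0) -> (41,0) [heading=0, draw]
  BK 5: (41,0) -> (36,0) [heading=0, draw]
  -- iteration 4/4 --
  FD 17: (36,0) -> (53,0) [heading=0, draw]
  BK 5: (53,0) -> (48,0) [heading=0, draw]
]
LT 72: heading 0 -> 72
Final: pos=(48,0), heading=72, 8 segment(s) drawn
Waypoints (9 total):
(0, 0)
(17, 0)
(12, 0)
(29, 0)
(24, 0)
(41, 0)
(36, 0)
(53, 0)
(48, 0)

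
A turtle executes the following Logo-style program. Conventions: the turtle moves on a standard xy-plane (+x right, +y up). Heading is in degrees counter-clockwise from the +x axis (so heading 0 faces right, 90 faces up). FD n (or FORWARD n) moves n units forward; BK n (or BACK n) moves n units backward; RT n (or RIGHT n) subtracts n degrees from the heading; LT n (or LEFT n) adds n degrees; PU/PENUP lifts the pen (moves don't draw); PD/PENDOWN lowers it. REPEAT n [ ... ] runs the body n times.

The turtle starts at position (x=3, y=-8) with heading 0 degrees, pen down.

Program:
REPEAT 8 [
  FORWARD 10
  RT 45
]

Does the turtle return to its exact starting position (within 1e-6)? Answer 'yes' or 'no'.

Executing turtle program step by step:
Start: pos=(3,-8), heading=0, pen down
REPEAT 8 [
  -- iteration 1/8 --
  FD 10: (3,-8) -> (13,-8) [heading=0, draw]
  RT 45: heading 0 -> 315
  -- iteration 2/8 --
  FD 10: (13,-8) -> (20.071,-15.071) [heading=315, draw]
  RT 45: heading 315 -> 270
  -- iteration 3/8 --
  FD 10: (20.071,-15.071) -> (20.071,-25.071) [heading=270, draw]
  RT 45: heading 270 -> 225
  -- iteration 4/8 --
  FD 10: (20.071,-25.071) -> (13,-32.142) [heading=225, draw]
  RT 45: heading 225 -> 180
  -- iteration 5/8 --
  FD 10: (13,-32.142) -> (3,-32.142) [heading=180, draw]
  RT 45: heading 180 -> 135
  -- iteration 6/8 --
  FD 10: (3,-32.142) -> (-4.071,-25.071) [heading=135, draw]
  RT 45: heading 135 -> 90
  -- iteration 7/8 --
  FD 10: (-4.071,-25.071) -> (-4.071,-15.071) [heading=90, draw]
  RT 45: heading 90 -> 45
  -- iteration 8/8 --
  FD 10: (-4.071,-15.071) -> (3,-8) [heading=45, draw]
  RT 45: heading 45 -> 0
]
Final: pos=(3,-8), heading=0, 8 segment(s) drawn

Start position: (3, -8)
Final position: (3, -8)
Distance = 0; < 1e-6 -> CLOSED

Answer: yes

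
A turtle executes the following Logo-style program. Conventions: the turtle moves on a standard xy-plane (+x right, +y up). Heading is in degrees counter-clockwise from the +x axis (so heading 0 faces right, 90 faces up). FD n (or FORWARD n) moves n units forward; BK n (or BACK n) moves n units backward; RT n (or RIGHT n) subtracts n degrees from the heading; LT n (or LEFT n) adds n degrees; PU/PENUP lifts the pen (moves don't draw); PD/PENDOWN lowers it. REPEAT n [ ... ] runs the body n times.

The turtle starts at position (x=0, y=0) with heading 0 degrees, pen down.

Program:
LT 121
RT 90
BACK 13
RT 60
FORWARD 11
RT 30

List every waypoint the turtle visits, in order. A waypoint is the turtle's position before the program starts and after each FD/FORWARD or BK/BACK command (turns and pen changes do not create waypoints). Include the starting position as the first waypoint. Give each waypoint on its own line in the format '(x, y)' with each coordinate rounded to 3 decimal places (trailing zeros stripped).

Executing turtle program step by step:
Start: pos=(0,0), heading=0, pen down
LT 121: heading 0 -> 121
RT 90: heading 121 -> 31
BK 13: (0,0) -> (-11.143,-6.695) [heading=31, draw]
RT 60: heading 31 -> 331
FD 11: (-11.143,-6.695) -> (-1.522,-12.028) [heading=331, draw]
RT 30: heading 331 -> 301
Final: pos=(-1.522,-12.028), heading=301, 2 segment(s) drawn
Waypoints (3 total):
(0, 0)
(-11.143, -6.695)
(-1.522, -12.028)

Answer: (0, 0)
(-11.143, -6.695)
(-1.522, -12.028)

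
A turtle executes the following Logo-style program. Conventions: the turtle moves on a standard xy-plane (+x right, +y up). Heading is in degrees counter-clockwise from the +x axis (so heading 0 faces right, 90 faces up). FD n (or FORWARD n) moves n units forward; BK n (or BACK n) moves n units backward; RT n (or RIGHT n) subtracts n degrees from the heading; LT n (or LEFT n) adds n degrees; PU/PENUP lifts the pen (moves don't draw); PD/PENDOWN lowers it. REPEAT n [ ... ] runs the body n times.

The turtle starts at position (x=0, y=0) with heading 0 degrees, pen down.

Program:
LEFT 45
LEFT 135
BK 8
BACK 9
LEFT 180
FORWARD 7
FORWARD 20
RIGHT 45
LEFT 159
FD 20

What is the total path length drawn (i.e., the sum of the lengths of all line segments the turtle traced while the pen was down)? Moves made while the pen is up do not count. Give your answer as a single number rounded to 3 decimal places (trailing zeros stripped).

Answer: 64

Derivation:
Executing turtle program step by step:
Start: pos=(0,0), heading=0, pen down
LT 45: heading 0 -> 45
LT 135: heading 45 -> 180
BK 8: (0,0) -> (8,0) [heading=180, draw]
BK 9: (8,0) -> (17,0) [heading=180, draw]
LT 180: heading 180 -> 0
FD 7: (17,0) -> (24,0) [heading=0, draw]
FD 20: (24,0) -> (44,0) [heading=0, draw]
RT 45: heading 0 -> 315
LT 159: heading 315 -> 114
FD 20: (44,0) -> (35.865,18.271) [heading=114, draw]
Final: pos=(35.865,18.271), heading=114, 5 segment(s) drawn

Segment lengths:
  seg 1: (0,0) -> (8,0), length = 8
  seg 2: (8,0) -> (17,0), length = 9
  seg 3: (17,0) -> (24,0), length = 7
  seg 4: (24,0) -> (44,0), length = 20
  seg 5: (44,0) -> (35.865,18.271), length = 20
Total = 64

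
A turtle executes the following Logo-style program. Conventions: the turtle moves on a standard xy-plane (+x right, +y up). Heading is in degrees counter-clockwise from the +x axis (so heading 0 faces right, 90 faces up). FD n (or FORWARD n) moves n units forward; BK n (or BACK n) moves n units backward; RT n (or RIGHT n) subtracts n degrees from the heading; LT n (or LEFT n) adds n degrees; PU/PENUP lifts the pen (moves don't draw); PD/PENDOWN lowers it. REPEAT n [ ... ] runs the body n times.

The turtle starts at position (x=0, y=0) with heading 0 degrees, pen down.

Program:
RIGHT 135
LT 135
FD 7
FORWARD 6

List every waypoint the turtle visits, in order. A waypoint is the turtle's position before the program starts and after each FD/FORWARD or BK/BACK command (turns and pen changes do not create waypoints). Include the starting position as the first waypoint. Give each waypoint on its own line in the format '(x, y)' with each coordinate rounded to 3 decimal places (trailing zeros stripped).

Answer: (0, 0)
(7, 0)
(13, 0)

Derivation:
Executing turtle program step by step:
Start: pos=(0,0), heading=0, pen down
RT 135: heading 0 -> 225
LT 135: heading 225 -> 0
FD 7: (0,0) -> (7,0) [heading=0, draw]
FD 6: (7,0) -> (13,0) [heading=0, draw]
Final: pos=(13,0), heading=0, 2 segment(s) drawn
Waypoints (3 total):
(0, 0)
(7, 0)
(13, 0)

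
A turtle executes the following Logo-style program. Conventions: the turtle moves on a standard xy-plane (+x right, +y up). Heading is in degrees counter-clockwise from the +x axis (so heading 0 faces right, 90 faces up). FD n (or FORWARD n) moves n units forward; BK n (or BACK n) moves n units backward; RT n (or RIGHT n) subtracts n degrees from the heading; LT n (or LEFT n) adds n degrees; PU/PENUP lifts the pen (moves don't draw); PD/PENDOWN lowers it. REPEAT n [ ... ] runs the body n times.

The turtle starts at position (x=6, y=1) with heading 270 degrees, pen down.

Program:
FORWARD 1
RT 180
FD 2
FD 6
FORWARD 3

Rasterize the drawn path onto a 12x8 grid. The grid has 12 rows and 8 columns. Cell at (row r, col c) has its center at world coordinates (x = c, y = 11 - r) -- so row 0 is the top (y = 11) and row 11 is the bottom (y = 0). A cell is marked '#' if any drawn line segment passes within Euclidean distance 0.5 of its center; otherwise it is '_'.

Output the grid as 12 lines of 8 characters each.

Segment 0: (6,1) -> (6,0)
Segment 1: (6,0) -> (6,2)
Segment 2: (6,2) -> (6,8)
Segment 3: (6,8) -> (6,11)

Answer: ______#_
______#_
______#_
______#_
______#_
______#_
______#_
______#_
______#_
______#_
______#_
______#_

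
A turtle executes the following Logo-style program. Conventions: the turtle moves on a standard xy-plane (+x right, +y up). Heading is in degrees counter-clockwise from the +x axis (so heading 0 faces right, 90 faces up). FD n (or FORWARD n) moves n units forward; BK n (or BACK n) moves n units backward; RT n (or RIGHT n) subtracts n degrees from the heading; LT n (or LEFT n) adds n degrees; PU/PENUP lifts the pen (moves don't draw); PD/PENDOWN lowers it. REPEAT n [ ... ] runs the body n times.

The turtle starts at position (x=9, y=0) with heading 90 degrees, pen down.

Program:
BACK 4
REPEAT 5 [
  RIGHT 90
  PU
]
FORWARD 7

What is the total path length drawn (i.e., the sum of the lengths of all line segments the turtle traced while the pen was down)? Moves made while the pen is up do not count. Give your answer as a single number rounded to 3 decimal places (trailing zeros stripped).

Answer: 4

Derivation:
Executing turtle program step by step:
Start: pos=(9,0), heading=90, pen down
BK 4: (9,0) -> (9,-4) [heading=90, draw]
REPEAT 5 [
  -- iteration 1/5 --
  RT 90: heading 90 -> 0
  PU: pen up
  -- iteration 2/5 --
  RT 90: heading 0 -> 270
  PU: pen up
  -- iteration 3/5 --
  RT 90: heading 270 -> 180
  PU: pen up
  -- iteration 4/5 --
  RT 90: heading 180 -> 90
  PU: pen up
  -- iteration 5/5 --
  RT 90: heading 90 -> 0
  PU: pen up
]
FD 7: (9,-4) -> (16,-4) [heading=0, move]
Final: pos=(16,-4), heading=0, 1 segment(s) drawn

Segment lengths:
  seg 1: (9,0) -> (9,-4), length = 4
Total = 4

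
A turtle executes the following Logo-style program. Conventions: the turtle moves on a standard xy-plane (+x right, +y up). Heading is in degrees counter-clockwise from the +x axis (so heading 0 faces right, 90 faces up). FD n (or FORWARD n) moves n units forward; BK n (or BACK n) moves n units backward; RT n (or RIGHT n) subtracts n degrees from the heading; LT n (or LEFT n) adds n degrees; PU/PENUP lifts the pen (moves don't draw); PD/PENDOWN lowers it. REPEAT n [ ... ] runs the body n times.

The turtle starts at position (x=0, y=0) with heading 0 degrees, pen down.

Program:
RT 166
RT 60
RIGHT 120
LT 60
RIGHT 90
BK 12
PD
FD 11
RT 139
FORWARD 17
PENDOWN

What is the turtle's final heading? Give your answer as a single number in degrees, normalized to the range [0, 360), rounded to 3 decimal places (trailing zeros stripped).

Answer: 205

Derivation:
Executing turtle program step by step:
Start: pos=(0,0), heading=0, pen down
RT 166: heading 0 -> 194
RT 60: heading 194 -> 134
RT 120: heading 134 -> 14
LT 60: heading 14 -> 74
RT 90: heading 74 -> 344
BK 12: (0,0) -> (-11.535,3.308) [heading=344, draw]
PD: pen down
FD 11: (-11.535,3.308) -> (-0.961,0.276) [heading=344, draw]
RT 139: heading 344 -> 205
FD 17: (-0.961,0.276) -> (-16.368,-6.909) [heading=205, draw]
PD: pen down
Final: pos=(-16.368,-6.909), heading=205, 3 segment(s) drawn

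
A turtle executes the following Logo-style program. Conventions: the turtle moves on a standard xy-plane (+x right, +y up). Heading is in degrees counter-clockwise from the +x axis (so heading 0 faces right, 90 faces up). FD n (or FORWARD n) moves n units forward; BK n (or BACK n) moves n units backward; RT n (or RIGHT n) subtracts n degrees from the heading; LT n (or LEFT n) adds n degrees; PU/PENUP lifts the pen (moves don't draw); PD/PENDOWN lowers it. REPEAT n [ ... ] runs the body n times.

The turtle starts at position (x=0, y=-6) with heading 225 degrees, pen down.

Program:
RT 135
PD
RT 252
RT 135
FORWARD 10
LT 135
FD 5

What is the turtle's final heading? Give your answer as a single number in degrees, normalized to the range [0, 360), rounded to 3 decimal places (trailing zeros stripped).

Executing turtle program step by step:
Start: pos=(0,-6), heading=225, pen down
RT 135: heading 225 -> 90
PD: pen down
RT 252: heading 90 -> 198
RT 135: heading 198 -> 63
FD 10: (0,-6) -> (4.54,2.91) [heading=63, draw]
LT 135: heading 63 -> 198
FD 5: (4.54,2.91) -> (-0.215,1.365) [heading=198, draw]
Final: pos=(-0.215,1.365), heading=198, 2 segment(s) drawn

Answer: 198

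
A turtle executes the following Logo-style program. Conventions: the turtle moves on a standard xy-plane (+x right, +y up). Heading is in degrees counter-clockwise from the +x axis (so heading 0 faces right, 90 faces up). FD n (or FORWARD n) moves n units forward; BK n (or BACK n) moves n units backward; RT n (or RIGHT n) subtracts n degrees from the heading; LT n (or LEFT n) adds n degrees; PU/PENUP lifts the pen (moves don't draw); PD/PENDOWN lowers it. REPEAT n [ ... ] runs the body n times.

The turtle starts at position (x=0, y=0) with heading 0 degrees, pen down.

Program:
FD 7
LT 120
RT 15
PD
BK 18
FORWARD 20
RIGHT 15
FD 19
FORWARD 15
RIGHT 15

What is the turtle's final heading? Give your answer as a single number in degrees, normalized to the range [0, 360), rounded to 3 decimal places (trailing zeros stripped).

Executing turtle program step by step:
Start: pos=(0,0), heading=0, pen down
FD 7: (0,0) -> (7,0) [heading=0, draw]
LT 120: heading 0 -> 120
RT 15: heading 120 -> 105
PD: pen down
BK 18: (7,0) -> (11.659,-17.387) [heading=105, draw]
FD 20: (11.659,-17.387) -> (6.482,1.932) [heading=105, draw]
RT 15: heading 105 -> 90
FD 19: (6.482,1.932) -> (6.482,20.932) [heading=90, draw]
FD 15: (6.482,20.932) -> (6.482,35.932) [heading=90, draw]
RT 15: heading 90 -> 75
Final: pos=(6.482,35.932), heading=75, 5 segment(s) drawn

Answer: 75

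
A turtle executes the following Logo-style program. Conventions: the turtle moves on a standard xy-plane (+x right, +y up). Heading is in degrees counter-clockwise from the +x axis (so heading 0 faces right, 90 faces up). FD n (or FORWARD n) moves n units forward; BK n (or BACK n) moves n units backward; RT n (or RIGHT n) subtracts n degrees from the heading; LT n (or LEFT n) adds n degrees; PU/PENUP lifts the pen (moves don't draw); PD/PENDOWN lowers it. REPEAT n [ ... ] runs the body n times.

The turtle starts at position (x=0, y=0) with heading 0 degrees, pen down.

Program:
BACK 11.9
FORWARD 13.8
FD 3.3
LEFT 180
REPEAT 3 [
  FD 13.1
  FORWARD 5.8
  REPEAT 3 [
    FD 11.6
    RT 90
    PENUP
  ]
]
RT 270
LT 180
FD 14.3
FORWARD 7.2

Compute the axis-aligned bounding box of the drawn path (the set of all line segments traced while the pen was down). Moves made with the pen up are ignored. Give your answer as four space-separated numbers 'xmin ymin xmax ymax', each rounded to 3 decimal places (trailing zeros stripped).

Answer: -25.3 0 5.2 0

Derivation:
Executing turtle program step by step:
Start: pos=(0,0), heading=0, pen down
BK 11.9: (0,0) -> (-11.9,0) [heading=0, draw]
FD 13.8: (-11.9,0) -> (1.9,0) [heading=0, draw]
FD 3.3: (1.9,0) -> (5.2,0) [heading=0, draw]
LT 180: heading 0 -> 180
REPEAT 3 [
  -- iteration 1/3 --
  FD 13.1: (5.2,0) -> (-7.9,0) [heading=180, draw]
  FD 5.8: (-7.9,0) -> (-13.7,0) [heading=180, draw]
  REPEAT 3 [
    -- iteration 1/3 --
    FD 11.6: (-13.7,0) -> (-25.3,0) [heading=180, draw]
    RT 90: heading 180 -> 90
    PU: pen up
    -- iteration 2/3 --
    FD 11.6: (-25.3,0) -> (-25.3,11.6) [heading=90, move]
    RT 90: heading 90 -> 0
    PU: pen up
    -- iteration 3/3 --
    FD 11.6: (-25.3,11.6) -> (-13.7,11.6) [heading=0, move]
    RT 90: heading 0 -> 270
    PU: pen up
  ]
  -- iteration 2/3 --
  FD 13.1: (-13.7,11.6) -> (-13.7,-1.5) [heading=270, move]
  FD 5.8: (-13.7,-1.5) -> (-13.7,-7.3) [heading=270, move]
  REPEAT 3 [
    -- iteration 1/3 --
    FD 11.6: (-13.7,-7.3) -> (-13.7,-18.9) [heading=270, move]
    RT 90: heading 270 -> 180
    PU: pen up
    -- iteration 2/3 --
    FD 11.6: (-13.7,-18.9) -> (-25.3,-18.9) [heading=180, move]
    RT 90: heading 180 -> 90
    PU: pen up
    -- iteration 3/3 --
    FD 11.6: (-25.3,-18.9) -> (-25.3,-7.3) [heading=90, move]
    RT 90: heading 90 -> 0
    PU: pen up
  ]
  -- iteration 3/3 --
  FD 13.1: (-25.3,-7.3) -> (-12.2,-7.3) [heading=0, move]
  FD 5.8: (-12.2,-7.3) -> (-6.4,-7.3) [heading=0, move]
  REPEAT 3 [
    -- iteration 1/3 --
    FD 11.6: (-6.4,-7.3) -> (5.2,-7.3) [heading=0, move]
    RT 90: heading 0 -> 270
    PU: pen up
    -- iteration 2/3 --
    FD 11.6: (5.2,-7.3) -> (5.2,-18.9) [heading=270, move]
    RT 90: heading 270 -> 180
    PU: pen up
    -- iteration 3/3 --
    FD 11.6: (5.2,-18.9) -> (-6.4,-18.9) [heading=180, move]
    RT 90: heading 180 -> 90
    PU: pen up
  ]
]
RT 270: heading 90 -> 180
LT 180: heading 180 -> 0
FD 14.3: (-6.4,-18.9) -> (7.9,-18.9) [heading=0, move]
FD 7.2: (7.9,-18.9) -> (15.1,-18.9) [heading=0, move]
Final: pos=(15.1,-18.9), heading=0, 6 segment(s) drawn

Segment endpoints: x in {-25.3, -13.7, -11.9, -7.9, 0, 1.9, 5.2}, y in {0, 0, 0, 0}
xmin=-25.3, ymin=0, xmax=5.2, ymax=0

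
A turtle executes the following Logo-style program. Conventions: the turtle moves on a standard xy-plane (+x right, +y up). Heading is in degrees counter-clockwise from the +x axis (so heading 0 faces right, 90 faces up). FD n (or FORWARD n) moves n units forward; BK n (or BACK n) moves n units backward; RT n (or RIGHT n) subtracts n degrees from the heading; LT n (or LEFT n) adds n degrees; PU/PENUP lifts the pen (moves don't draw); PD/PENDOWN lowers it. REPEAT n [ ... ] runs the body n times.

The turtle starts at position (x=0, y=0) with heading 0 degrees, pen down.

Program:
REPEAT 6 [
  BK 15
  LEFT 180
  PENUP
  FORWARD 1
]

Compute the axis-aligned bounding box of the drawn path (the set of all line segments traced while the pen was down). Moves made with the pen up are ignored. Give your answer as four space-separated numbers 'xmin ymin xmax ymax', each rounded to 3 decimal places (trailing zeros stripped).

Answer: -15 0 0 0

Derivation:
Executing turtle program step by step:
Start: pos=(0,0), heading=0, pen down
REPEAT 6 [
  -- iteration 1/6 --
  BK 15: (0,0) -> (-15,0) [heading=0, draw]
  LT 180: heading 0 -> 180
  PU: pen up
  FD 1: (-15,0) -> (-16,0) [heading=180, move]
  -- iteration 2/6 --
  BK 15: (-16,0) -> (-1,0) [heading=180, move]
  LT 180: heading 180 -> 0
  PU: pen up
  FD 1: (-1,0) -> (0,0) [heading=0, move]
  -- iteration 3/6 --
  BK 15: (0,0) -> (-15,0) [heading=0, move]
  LT 180: heading 0 -> 180
  PU: pen up
  FD 1: (-15,0) -> (-16,0) [heading=180, move]
  -- iteration 4/6 --
  BK 15: (-16,0) -> (-1,0) [heading=180, move]
  LT 180: heading 180 -> 0
  PU: pen up
  FD 1: (-1,0) -> (0,0) [heading=0, move]
  -- iteration 5/6 --
  BK 15: (0,0) -> (-15,0) [heading=0, move]
  LT 180: heading 0 -> 180
  PU: pen up
  FD 1: (-15,0) -> (-16,0) [heading=180, move]
  -- iteration 6/6 --
  BK 15: (-16,0) -> (-1,0) [heading=180, move]
  LT 180: heading 180 -> 0
  PU: pen up
  FD 1: (-1,0) -> (0,0) [heading=0, move]
]
Final: pos=(0,0), heading=0, 1 segment(s) drawn

Segment endpoints: x in {-15, 0}, y in {0}
xmin=-15, ymin=0, xmax=0, ymax=0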